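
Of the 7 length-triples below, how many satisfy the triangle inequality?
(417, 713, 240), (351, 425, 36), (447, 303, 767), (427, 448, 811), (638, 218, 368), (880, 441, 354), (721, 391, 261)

(240,417,713): 240+417 ≤ 713 → not valid
(36,351,425): 36+351 ≤ 425 → not valid
(303,447,767): 303+447 ≤ 767 → not valid
(427,448,811): 427+448 > 811 → valid
(218,368,638): 218+368 ≤ 638 → not valid
(354,441,880): 354+441 ≤ 880 → not valid
(261,391,721): 261+391 ≤ 721 → not valid
1 of the 7 triples forms a triangle.

1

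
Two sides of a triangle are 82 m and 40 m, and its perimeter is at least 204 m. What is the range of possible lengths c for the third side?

82 ≤ c < 122 m

Triangle inequality alone gives 42 < c < 122.
The perimeter condition gives c ≥ 204 − 82 − 40 = 82.
Intersecting the two: 82 ≤ c < 122.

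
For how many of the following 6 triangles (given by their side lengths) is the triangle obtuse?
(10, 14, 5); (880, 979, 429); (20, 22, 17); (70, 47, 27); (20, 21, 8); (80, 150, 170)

2

(10,14,5): 5²+10² = 125 < 196 = 14² → obtuse
(880,979,429): 429²+880² = 958441 = 979² → right
(20,22,17): 17²+20² = 689 > 484 = 22² → acute
(70,47,27): 27²+47² = 2938 < 4900 = 70² → obtuse
(20,21,8): 8²+20² = 464 > 441 = 21² → acute
(80,150,170): 80²+150² = 28900 = 170² → right
2 of the 6 are obtuse.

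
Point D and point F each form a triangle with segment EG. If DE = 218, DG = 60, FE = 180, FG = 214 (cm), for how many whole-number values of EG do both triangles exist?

119

From triangle DEG: 158 < EG < 278.
From triangle FEG: 34 < EG < 394.
Intersection: 158 < EG < 278, so integers 159 through 277: 119 values.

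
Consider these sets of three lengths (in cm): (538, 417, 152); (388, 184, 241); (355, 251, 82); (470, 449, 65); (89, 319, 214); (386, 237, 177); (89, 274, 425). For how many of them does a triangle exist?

4

(152,417,538): 152+417 > 538 → valid
(184,241,388): 184+241 > 388 → valid
(82,251,355): 82+251 ≤ 355 → not valid
(65,449,470): 65+449 > 470 → valid
(89,214,319): 89+214 ≤ 319 → not valid
(177,237,386): 177+237 > 386 → valid
(89,274,425): 89+274 ≤ 425 → not valid
4 of the 7 triples form a triangle.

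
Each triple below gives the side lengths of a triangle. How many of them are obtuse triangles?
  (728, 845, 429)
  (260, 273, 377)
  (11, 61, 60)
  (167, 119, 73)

1

(728,845,429): 429²+728² = 714025 = 845² → right
(260,273,377): 260²+273² = 142129 = 377² → right
(11,61,60): 11²+60² = 3721 = 61² → right
(167,119,73): 73²+119² = 19490 < 27889 = 167² → obtuse
1 of the 4 is obtuse.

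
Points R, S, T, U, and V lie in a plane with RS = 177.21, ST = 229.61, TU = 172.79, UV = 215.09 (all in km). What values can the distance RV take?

0 ≤ RV ≤ 794.70 km

The maximum is all hops collinear in one direction: 177.21 + 229.61 + 172.79 + 215.09 = 794.70.
The longest hop is 229.61; the others sum to 565.09. Since 229.61 ≤ 565.09, the path can fold back on itself completely, so the minimum distance is 0.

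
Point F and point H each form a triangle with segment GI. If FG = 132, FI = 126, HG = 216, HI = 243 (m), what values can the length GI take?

27 < GI < 258

From triangle FGI: |132 − 126| < GI < 132 + 126, i.e. 6 < GI < 258.
From triangle HGI: 27 < GI < 459.
Both must hold, so GI lies in the intersection.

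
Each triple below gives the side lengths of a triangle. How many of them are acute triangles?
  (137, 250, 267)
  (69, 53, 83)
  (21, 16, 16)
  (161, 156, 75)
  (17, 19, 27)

(137,250,267): 137²+250² = 81269 > 71289 = 267² → acute
(69,53,83): 53²+69² = 7570 > 6889 = 83² → acute
(21,16,16): 16²+16² = 512 > 441 = 21² → acute
(161,156,75): 75²+156² = 29961 > 25921 = 161² → acute
(17,19,27): 17²+19² = 650 < 729 = 27² → obtuse
4 of the 5 are acute.

4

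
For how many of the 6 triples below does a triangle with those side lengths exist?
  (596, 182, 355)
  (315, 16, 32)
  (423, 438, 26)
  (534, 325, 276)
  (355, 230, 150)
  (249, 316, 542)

(182,355,596): 182+355 ≤ 596 → not valid
(16,32,315): 16+32 ≤ 315 → not valid
(26,423,438): 26+423 > 438 → valid
(276,325,534): 276+325 > 534 → valid
(150,230,355): 150+230 > 355 → valid
(249,316,542): 249+316 > 542 → valid
4 of the 6 triples form a triangle.

4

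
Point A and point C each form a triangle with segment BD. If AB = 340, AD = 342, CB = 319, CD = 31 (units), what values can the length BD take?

From triangle ABD: |340 − 342| < BD < 340 + 342, i.e. 2 < BD < 682.
From triangle CBD: 288 < BD < 350.
Both must hold, so BD lies in the intersection.

288 < BD < 350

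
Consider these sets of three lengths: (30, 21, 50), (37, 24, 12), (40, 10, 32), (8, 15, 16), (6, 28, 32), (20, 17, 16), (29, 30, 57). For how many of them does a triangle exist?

(21,30,50): 21+30 > 50 → valid
(12,24,37): 12+24 ≤ 37 → not valid
(10,32,40): 10+32 > 40 → valid
(8,15,16): 8+15 > 16 → valid
(6,28,32): 6+28 > 32 → valid
(16,17,20): 16+17 > 20 → valid
(29,30,57): 29+30 > 57 → valid
6 of the 7 triples form a triangle.

6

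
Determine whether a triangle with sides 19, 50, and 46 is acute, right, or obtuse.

obtuse

Compare the square of the longest side to the sum of squares of the other two: 19² + 46² = 2477 < 2500 = 50².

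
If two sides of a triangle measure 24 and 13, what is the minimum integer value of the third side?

The third side must be strictly greater than |24 − 13| = 11.
The smallest integer above 11 is 12.

12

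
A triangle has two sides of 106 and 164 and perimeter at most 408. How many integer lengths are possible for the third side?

Triangle inequality: 58 < x < 270. Perimeter ≤ 408 gives x ≤ 408 − 106 − 164 = 138.
So 58 < x ≤ 138; integers 59 through 138: 80 values.

80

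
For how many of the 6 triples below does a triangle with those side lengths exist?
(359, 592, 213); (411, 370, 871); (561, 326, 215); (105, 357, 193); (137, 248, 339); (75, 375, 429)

2

(213,359,592): 213+359 ≤ 592 → not valid
(370,411,871): 370+411 ≤ 871 → not valid
(215,326,561): 215+326 ≤ 561 → not valid
(105,193,357): 105+193 ≤ 357 → not valid
(137,248,339): 137+248 > 339 → valid
(75,375,429): 75+375 > 429 → valid
2 of the 6 triples form a triangle.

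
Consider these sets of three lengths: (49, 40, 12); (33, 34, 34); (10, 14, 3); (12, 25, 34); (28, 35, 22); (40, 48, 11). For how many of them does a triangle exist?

(12,40,49): 12+40 > 49 → valid
(33,34,34): 33+34 > 34 → valid
(3,10,14): 3+10 ≤ 14 → not valid
(12,25,34): 12+25 > 34 → valid
(22,28,35): 22+28 > 35 → valid
(11,40,48): 11+40 > 48 → valid
5 of the 6 triples form a triangle.

5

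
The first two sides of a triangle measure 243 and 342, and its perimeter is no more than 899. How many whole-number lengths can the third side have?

Triangle inequality: 99 < x < 585. Perimeter ≤ 899 gives x ≤ 899 − 243 − 342 = 314.
So 99 < x ≤ 314; integers 100 through 314: 215 values.

215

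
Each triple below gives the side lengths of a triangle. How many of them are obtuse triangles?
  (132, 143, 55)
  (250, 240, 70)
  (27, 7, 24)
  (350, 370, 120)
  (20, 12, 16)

(132,143,55): 55²+132² = 20449 = 143² → right
(250,240,70): 70²+240² = 62500 = 250² → right
(27,7,24): 7²+24² = 625 < 729 = 27² → obtuse
(350,370,120): 120²+350² = 136900 = 370² → right
(20,12,16): 12²+16² = 400 = 20² → right
1 of the 5 is obtuse.

1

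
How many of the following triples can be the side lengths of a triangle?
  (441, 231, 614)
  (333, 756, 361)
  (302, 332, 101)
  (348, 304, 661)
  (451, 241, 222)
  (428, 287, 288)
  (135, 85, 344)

4

(231,441,614): 231+441 > 614 → valid
(333,361,756): 333+361 ≤ 756 → not valid
(101,302,332): 101+302 > 332 → valid
(304,348,661): 304+348 ≤ 661 → not valid
(222,241,451): 222+241 > 451 → valid
(287,288,428): 287+288 > 428 → valid
(85,135,344): 85+135 ≤ 344 → not valid
4 of the 7 triples form a triangle.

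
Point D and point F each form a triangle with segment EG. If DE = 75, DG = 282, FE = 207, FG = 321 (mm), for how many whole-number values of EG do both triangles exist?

From triangle DEG: 207 < EG < 357.
From triangle FEG: 114 < EG < 528.
Intersection: 207 < EG < 357, so integers 208 through 356: 149 values.

149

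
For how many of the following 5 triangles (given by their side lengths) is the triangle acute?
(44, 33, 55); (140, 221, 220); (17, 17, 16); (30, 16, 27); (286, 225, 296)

(44,33,55): 33²+44² = 3025 = 55² → right
(140,221,220): 140²+220² = 68000 > 48841 = 221² → acute
(17,17,16): 16²+17² = 545 > 289 = 17² → acute
(30,16,27): 16²+27² = 985 > 900 = 30² → acute
(286,225,296): 225²+286² = 132421 > 87616 = 296² → acute
4 of the 5 are acute.

4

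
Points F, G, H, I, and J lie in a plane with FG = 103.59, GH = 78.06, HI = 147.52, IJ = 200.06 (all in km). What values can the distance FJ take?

0 ≤ FJ ≤ 529.23 km

The maximum is all hops collinear in one direction: 103.59 + 78.06 + 147.52 + 200.06 = 529.23.
The longest hop is 200.06; the others sum to 329.17. Since 200.06 ≤ 329.17, the path can fold back on itself completely, so the minimum distance is 0.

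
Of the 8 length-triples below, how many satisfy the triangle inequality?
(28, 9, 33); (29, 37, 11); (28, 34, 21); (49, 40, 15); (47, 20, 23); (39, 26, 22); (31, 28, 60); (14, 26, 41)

5

(9,28,33): 9+28 > 33 → valid
(11,29,37): 11+29 > 37 → valid
(21,28,34): 21+28 > 34 → valid
(15,40,49): 15+40 > 49 → valid
(20,23,47): 20+23 ≤ 47 → not valid
(22,26,39): 22+26 > 39 → valid
(28,31,60): 28+31 ≤ 60 → not valid
(14,26,41): 14+26 ≤ 41 → not valid
5 of the 8 triples form a triangle.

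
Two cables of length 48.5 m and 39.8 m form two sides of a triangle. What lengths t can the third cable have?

By the triangle inequality, t must be less than 48.5 + 39.8 = 88.3 and greater than |48.5 − 39.8| = 8.7.

8.7 < t < 88.3 (m)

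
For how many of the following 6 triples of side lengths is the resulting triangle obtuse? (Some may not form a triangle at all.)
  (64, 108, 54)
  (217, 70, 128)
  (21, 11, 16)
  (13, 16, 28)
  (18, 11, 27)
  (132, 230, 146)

(64,108,54): 54²+64² = 7012 < 11664 = 108² → obtuse
(217,70,128): 70+128 ≤ 217, not a triangle
(21,11,16): 11²+16² = 377 < 441 = 21² → obtuse
(13,16,28): 13²+16² = 425 < 784 = 28² → obtuse
(18,11,27): 11²+18² = 445 < 729 = 27² → obtuse
(132,230,146): 132²+146² = 38740 < 52900 = 230² → obtuse
5 of the 6 are obtuse.

5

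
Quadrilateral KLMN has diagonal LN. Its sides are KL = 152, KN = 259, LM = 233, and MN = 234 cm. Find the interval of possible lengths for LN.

From triangle KLN: |152 − 259| < LN < 152 + 259, i.e. 107 < LN < 411.
From triangle MLN: 1 < LN < 467.
Both must hold, so LN lies in the intersection.

107 < LN < 411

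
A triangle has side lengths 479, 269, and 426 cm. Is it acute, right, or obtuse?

Compare the square of the longest side to the sum of squares of the other two: 269² + 426² = 253837 > 229441 = 479².

acute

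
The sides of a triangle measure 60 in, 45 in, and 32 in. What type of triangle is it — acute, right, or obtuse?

obtuse

Compare the square of the longest side to the sum of squares of the other two: 32² + 45² = 3049 < 3600 = 60².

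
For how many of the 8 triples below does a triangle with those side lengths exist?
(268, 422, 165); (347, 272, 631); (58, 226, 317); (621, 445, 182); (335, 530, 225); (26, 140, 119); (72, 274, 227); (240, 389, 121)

5

(165,268,422): 165+268 > 422 → valid
(272,347,631): 272+347 ≤ 631 → not valid
(58,226,317): 58+226 ≤ 317 → not valid
(182,445,621): 182+445 > 621 → valid
(225,335,530): 225+335 > 530 → valid
(26,119,140): 26+119 > 140 → valid
(72,227,274): 72+227 > 274 → valid
(121,240,389): 121+240 ≤ 389 → not valid
5 of the 8 triples form a triangle.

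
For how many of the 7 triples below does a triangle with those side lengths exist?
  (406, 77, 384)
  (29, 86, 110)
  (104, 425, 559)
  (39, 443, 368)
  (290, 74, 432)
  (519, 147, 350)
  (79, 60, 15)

(77,384,406): 77+384 > 406 → valid
(29,86,110): 29+86 > 110 → valid
(104,425,559): 104+425 ≤ 559 → not valid
(39,368,443): 39+368 ≤ 443 → not valid
(74,290,432): 74+290 ≤ 432 → not valid
(147,350,519): 147+350 ≤ 519 → not valid
(15,60,79): 15+60 ≤ 79 → not valid
2 of the 7 triples form a triangle.

2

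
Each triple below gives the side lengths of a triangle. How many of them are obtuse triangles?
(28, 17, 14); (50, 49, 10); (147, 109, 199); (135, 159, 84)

2

(28,17,14): 14²+17² = 485 < 784 = 28² → obtuse
(50,49,10): 10²+49² = 2501 > 2500 = 50² → acute
(147,109,199): 109²+147² = 33490 < 39601 = 199² → obtuse
(135,159,84): 84²+135² = 25281 = 159² → right
2 of the 4 are obtuse.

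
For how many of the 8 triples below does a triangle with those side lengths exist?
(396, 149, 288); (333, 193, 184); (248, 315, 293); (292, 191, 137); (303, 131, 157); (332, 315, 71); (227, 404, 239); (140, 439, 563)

7

(149,288,396): 149+288 > 396 → valid
(184,193,333): 184+193 > 333 → valid
(248,293,315): 248+293 > 315 → valid
(137,191,292): 137+191 > 292 → valid
(131,157,303): 131+157 ≤ 303 → not valid
(71,315,332): 71+315 > 332 → valid
(227,239,404): 227+239 > 404 → valid
(140,439,563): 140+439 > 563 → valid
7 of the 8 triples form a triangle.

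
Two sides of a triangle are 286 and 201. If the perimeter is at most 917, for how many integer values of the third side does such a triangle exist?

345

Triangle inequality: 85 < x < 487. Perimeter ≤ 917 gives x ≤ 917 − 286 − 201 = 430.
So 85 < x ≤ 430; integers 86 through 430: 345 values.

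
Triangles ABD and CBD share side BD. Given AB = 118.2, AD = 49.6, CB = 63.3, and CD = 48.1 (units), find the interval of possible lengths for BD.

68.6 < BD < 111.4

From triangle ABD: |118.2 − 49.6| < BD < 118.2 + 49.6, i.e. 68.6 < BD < 167.8.
From triangle CBD: 15.2 < BD < 111.4.
Both must hold, so BD lies in the intersection.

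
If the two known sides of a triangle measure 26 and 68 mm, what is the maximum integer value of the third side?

93

The third side must be strictly less than 26 + 68 = 94.
The largest integer below 94 is 93.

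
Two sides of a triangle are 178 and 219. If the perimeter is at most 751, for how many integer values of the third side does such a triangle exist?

Triangle inequality: 41 < x < 397. Perimeter ≤ 751 gives x ≤ 751 − 178 − 219 = 354.
So 41 < x ≤ 354; integers 42 through 354: 313 values.

313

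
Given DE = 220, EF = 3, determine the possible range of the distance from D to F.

By the triangle inequality, |220 − 3| ≤ DF ≤ 220 + 3.

217 ≤ DF ≤ 223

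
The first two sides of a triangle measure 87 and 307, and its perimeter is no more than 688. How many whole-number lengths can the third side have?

74

Triangle inequality: 220 < x < 394. Perimeter ≤ 688 gives x ≤ 688 − 87 − 307 = 294.
So 220 < x ≤ 294; integers 221 through 294: 74 values.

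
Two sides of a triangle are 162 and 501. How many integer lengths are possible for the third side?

The third side lies in the open interval (339, 663).
Integers from 340 to 662 inclusive: 662 − 340 + 1 = 323.

323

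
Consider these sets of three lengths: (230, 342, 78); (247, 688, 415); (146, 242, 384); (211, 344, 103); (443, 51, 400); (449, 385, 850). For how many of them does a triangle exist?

(78,230,342): 78+230 ≤ 342 → not valid
(247,415,688): 247+415 ≤ 688 → not valid
(146,242,384): 146+242 > 384 → valid
(103,211,344): 103+211 ≤ 344 → not valid
(51,400,443): 51+400 > 443 → valid
(385,449,850): 385+449 ≤ 850 → not valid
2 of the 6 triples form a triangle.

2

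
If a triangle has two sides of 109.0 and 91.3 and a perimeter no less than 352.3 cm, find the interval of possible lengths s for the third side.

152.0 ≤ s < 200.3

Triangle inequality alone gives 17.7 < s < 200.3.
The perimeter condition gives s ≥ 352.3 − 109.0 − 91.3 = 152.0.
Intersecting the two: 152.0 ≤ s < 200.3.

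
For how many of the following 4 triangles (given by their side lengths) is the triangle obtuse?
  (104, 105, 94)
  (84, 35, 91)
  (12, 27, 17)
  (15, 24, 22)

(104,105,94): 94²+104² = 19652 > 11025 = 105² → acute
(84,35,91): 35²+84² = 8281 = 91² → right
(12,27,17): 12²+17² = 433 < 729 = 27² → obtuse
(15,24,22): 15²+22² = 709 > 576 = 24² → acute
1 of the 4 is obtuse.

1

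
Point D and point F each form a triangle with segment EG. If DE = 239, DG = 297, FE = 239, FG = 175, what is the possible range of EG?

From triangle DEG: |239 − 297| < EG < 239 + 297, i.e. 58 < EG < 536.
From triangle FEG: 64 < EG < 414.
Both must hold, so EG lies in the intersection.

64 < EG < 414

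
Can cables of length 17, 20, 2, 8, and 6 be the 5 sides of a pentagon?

A pentagon exists iff every side is shorter than the sum of the others — equivalently, the longest side is less than the sum of the rest.
Longest side 20 < 33 (sum of the remaining 4), so yes.

Yes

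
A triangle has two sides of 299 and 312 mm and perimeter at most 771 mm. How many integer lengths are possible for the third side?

Triangle inequality: 13 < x < 611. Perimeter ≤ 771 gives x ≤ 771 − 299 − 312 = 160.
So 13 < x ≤ 160; integers 14 through 160: 147 values.

147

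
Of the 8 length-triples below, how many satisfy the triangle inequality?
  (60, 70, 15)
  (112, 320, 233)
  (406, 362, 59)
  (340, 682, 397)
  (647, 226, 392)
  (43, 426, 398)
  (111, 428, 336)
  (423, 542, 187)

7

(15,60,70): 15+60 > 70 → valid
(112,233,320): 112+233 > 320 → valid
(59,362,406): 59+362 > 406 → valid
(340,397,682): 340+397 > 682 → valid
(226,392,647): 226+392 ≤ 647 → not valid
(43,398,426): 43+398 > 426 → valid
(111,336,428): 111+336 > 428 → valid
(187,423,542): 187+423 > 542 → valid
7 of the 8 triples form a triangle.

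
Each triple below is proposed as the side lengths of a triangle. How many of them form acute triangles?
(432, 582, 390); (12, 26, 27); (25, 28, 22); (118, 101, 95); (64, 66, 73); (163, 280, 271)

(432,582,390): 390²+432² = 338724 = 582² → right
(12,26,27): 12²+26² = 820 > 729 = 27² → acute
(25,28,22): 22²+25² = 1109 > 784 = 28² → acute
(118,101,95): 95²+101² = 19226 > 13924 = 118² → acute
(64,66,73): 64²+66² = 8452 > 5329 = 73² → acute
(163,280,271): 163²+271² = 100010 > 78400 = 280² → acute
5 of the 6 are acute.

5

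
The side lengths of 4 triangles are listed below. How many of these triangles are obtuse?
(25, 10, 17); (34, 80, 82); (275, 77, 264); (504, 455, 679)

1

(25,10,17): 10²+17² = 389 < 625 = 25² → obtuse
(34,80,82): 34²+80² = 7556 > 6724 = 82² → acute
(275,77,264): 77²+264² = 75625 = 275² → right
(504,455,679): 455²+504² = 461041 = 679² → right
1 of the 4 is obtuse.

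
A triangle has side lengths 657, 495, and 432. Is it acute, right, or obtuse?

right

Compare the square of the longest side to the sum of squares of the other two: 432² + 495² = 431649 = 657².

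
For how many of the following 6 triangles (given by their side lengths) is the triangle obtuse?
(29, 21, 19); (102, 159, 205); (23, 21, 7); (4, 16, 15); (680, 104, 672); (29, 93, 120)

5

(29,21,19): 19²+21² = 802 < 841 = 29² → obtuse
(102,159,205): 102²+159² = 35685 < 42025 = 205² → obtuse
(23,21,7): 7²+21² = 490 < 529 = 23² → obtuse
(4,16,15): 4²+15² = 241 < 256 = 16² → obtuse
(680,104,672): 104²+672² = 462400 = 680² → right
(29,93,120): 29²+93² = 9490 < 14400 = 120² → obtuse
5 of the 6 are obtuse.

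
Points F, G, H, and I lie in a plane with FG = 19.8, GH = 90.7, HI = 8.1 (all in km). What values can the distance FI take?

The maximum is all hops collinear in one direction: 19.8 + 90.7 + 8.1 = 118.6.
The longest hop is 90.7; the others sum to 27.9. Folding the others back against it leaves at least 90.7 − 27.9 = 62.8.

62.8 ≤ FI ≤ 118.6 km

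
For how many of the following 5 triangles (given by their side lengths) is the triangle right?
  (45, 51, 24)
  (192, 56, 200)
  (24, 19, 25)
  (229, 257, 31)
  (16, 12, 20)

3

(45,51,24): 24²+45² = 2601 = 51² → right
(192,56,200): 56²+192² = 40000 = 200² → right
(24,19,25): 19²+24² = 937 > 625 = 25² → acute
(229,257,31): 31²+229² = 53402 < 66049 = 257² → obtuse
(16,12,20): 12²+16² = 400 = 20² → right
3 of the 5 are right.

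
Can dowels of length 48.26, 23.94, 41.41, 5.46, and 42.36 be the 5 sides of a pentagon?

Yes

A pentagon exists iff every side is shorter than the sum of the others — equivalently, the longest side is less than the sum of the rest.
Longest side 48.26 < 113.17 (sum of the remaining 4), so yes.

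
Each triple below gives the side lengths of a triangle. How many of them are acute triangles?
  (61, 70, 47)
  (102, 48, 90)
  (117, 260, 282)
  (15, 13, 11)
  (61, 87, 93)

(61,70,47): 47²+61² = 5930 > 4900 = 70² → acute
(102,48,90): 48²+90² = 10404 = 102² → right
(117,260,282): 117²+260² = 81289 > 79524 = 282² → acute
(15,13,11): 11²+13² = 290 > 225 = 15² → acute
(61,87,93): 61²+87² = 11290 > 8649 = 93² → acute
4 of the 5 are acute.

4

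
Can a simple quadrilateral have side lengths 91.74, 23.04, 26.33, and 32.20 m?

No

For a quadrilateral, each side must be shorter than the sum of the others.
Here the longest side is 91.74, but the remaining 3 sides sum to only 81.57.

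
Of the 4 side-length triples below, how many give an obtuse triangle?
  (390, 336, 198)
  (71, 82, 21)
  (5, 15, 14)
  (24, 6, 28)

(390,336,198): 198²+336² = 152100 = 390² → right
(71,82,21): 21²+71² = 5482 < 6724 = 82² → obtuse
(5,15,14): 5²+14² = 221 < 225 = 15² → obtuse
(24,6,28): 6²+24² = 612 < 784 = 28² → obtuse
3 of the 4 are obtuse.

3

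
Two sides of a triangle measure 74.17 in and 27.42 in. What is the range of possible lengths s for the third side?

46.75 < s < 101.59 (in)

By the triangle inequality, s must be less than 74.17 + 27.42 = 101.59 and greater than |74.17 − 27.42| = 46.75.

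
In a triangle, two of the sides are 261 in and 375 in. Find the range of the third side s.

114 < s < 636

By the triangle inequality, s must be less than 261 + 375 = 636 and greater than |261 − 375| = 114.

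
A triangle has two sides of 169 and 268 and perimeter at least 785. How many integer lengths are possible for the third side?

Triangle inequality: 99 < x < 437. Perimeter ≥ 785 gives x ≥ 785 − 169 − 268 = 348.
So 348 ≤ x < 437; integers 348 through 436: 89 values.

89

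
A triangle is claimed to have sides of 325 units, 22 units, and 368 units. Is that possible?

No

The longest side is 368, but the other two sum to only 347.
347 < 368, so the triangle inequality fails.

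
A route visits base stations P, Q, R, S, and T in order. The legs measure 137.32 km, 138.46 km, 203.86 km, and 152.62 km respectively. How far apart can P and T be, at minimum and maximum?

0 ≤ PT ≤ 632.26 km

The maximum is all hops collinear in one direction: 137.32 + 138.46 + 203.86 + 152.62 = 632.26.
The longest hop is 203.86; the others sum to 428.40. Since 203.86 ≤ 428.40, the path can fold back on itself completely, so the minimum distance is 0.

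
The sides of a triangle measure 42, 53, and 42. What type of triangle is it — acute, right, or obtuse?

acute

Compare the square of the longest side to the sum of squares of the other two: 42² + 42² = 3528 > 2809 = 53².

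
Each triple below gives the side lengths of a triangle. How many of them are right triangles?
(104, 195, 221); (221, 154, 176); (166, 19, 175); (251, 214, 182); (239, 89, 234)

(104,195,221): 104²+195² = 48841 = 221² → right
(221,154,176): 154²+176² = 54692 > 48841 = 221² → acute
(166,19,175): 19²+166² = 27917 < 30625 = 175² → obtuse
(251,214,182): 182²+214² = 78920 > 63001 = 251² → acute
(239,89,234): 89²+234² = 62677 > 57121 = 239² → acute
1 of the 5 is right.

1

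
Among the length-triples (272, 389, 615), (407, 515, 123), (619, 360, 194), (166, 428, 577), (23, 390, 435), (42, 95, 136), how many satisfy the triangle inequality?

(272,389,615): 272+389 > 615 → valid
(123,407,515): 123+407 > 515 → valid
(194,360,619): 194+360 ≤ 619 → not valid
(166,428,577): 166+428 > 577 → valid
(23,390,435): 23+390 ≤ 435 → not valid
(42,95,136): 42+95 > 136 → valid
4 of the 6 triples form a triangle.

4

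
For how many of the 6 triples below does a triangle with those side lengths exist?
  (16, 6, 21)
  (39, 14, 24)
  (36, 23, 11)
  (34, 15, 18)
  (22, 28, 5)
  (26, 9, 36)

1

(6,16,21): 6+16 > 21 → valid
(14,24,39): 14+24 ≤ 39 → not valid
(11,23,36): 11+23 ≤ 36 → not valid
(15,18,34): 15+18 ≤ 34 → not valid
(5,22,28): 5+22 ≤ 28 → not valid
(9,26,36): 9+26 ≤ 36 → not valid
1 of the 6 triples forms a triangle.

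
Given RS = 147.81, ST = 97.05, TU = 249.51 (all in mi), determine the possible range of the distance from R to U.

The maximum is all hops collinear in one direction: 147.81 + 97.05 + 249.51 = 494.37.
The longest hop is 249.51; the others sum to 244.86. Folding the others back against it leaves at least 249.51 − 244.86 = 4.65.

4.65 ≤ RU ≤ 494.37 mi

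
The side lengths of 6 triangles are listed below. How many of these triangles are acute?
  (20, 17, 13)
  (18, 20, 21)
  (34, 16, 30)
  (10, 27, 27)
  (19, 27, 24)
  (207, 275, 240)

5

(20,17,13): 13²+17² = 458 > 400 = 20² → acute
(18,20,21): 18²+20² = 724 > 441 = 21² → acute
(34,16,30): 16²+30² = 1156 = 34² → right
(10,27,27): 10²+27² = 829 > 729 = 27² → acute
(19,27,24): 19²+24² = 937 > 729 = 27² → acute
(207,275,240): 207²+240² = 100449 > 75625 = 275² → acute
5 of the 6 are acute.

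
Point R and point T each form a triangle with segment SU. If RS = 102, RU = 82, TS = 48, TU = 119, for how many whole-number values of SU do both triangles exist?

95

From triangle RSU: 20 < SU < 184.
From triangle TSU: 71 < SU < 167.
Intersection: 71 < SU < 167, so integers 72 through 166: 95 values.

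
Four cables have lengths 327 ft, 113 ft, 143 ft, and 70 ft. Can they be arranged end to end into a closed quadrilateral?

For a quadrilateral, each side must be shorter than the sum of the others.
Here the longest side is 327, but the remaining 3 sides sum to only 326.

No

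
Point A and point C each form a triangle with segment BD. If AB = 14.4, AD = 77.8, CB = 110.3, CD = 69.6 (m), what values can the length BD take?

63.4 < BD < 92.2

From triangle ABD: |14.4 − 77.8| < BD < 14.4 + 77.8, i.e. 63.4 < BD < 92.2.
From triangle CBD: 40.7 < BD < 179.9.
Both must hold, so BD lies in the intersection.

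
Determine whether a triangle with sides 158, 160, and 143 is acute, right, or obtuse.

Compare the square of the longest side to the sum of squares of the other two: 143² + 158² = 45413 > 25600 = 160².

acute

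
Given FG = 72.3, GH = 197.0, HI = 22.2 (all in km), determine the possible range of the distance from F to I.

102.5 ≤ FI ≤ 291.5 km

The maximum is all hops collinear in one direction: 72.3 + 197.0 + 22.2 = 291.5.
The longest hop is 197.0; the others sum to 94.5. Folding the others back against it leaves at least 197.0 − 94.5 = 102.5.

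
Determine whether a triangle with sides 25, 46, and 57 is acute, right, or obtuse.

Compare the square of the longest side to the sum of squares of the other two: 25² + 46² = 2741 < 3249 = 57².

obtuse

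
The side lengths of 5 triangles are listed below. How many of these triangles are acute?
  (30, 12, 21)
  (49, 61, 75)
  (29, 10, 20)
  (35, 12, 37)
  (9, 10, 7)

2

(30,12,21): 12²+21² = 585 < 900 = 30² → obtuse
(49,61,75): 49²+61² = 6122 > 5625 = 75² → acute
(29,10,20): 10²+20² = 500 < 841 = 29² → obtuse
(35,12,37): 12²+35² = 1369 = 37² → right
(9,10,7): 7²+9² = 130 > 100 = 10² → acute
2 of the 5 are acute.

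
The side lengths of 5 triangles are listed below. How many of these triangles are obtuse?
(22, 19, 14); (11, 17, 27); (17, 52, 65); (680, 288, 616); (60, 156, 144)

2

(22,19,14): 14²+19² = 557 > 484 = 22² → acute
(11,17,27): 11²+17² = 410 < 729 = 27² → obtuse
(17,52,65): 17²+52² = 2993 < 4225 = 65² → obtuse
(680,288,616): 288²+616² = 462400 = 680² → right
(60,156,144): 60²+144² = 24336 = 156² → right
2 of the 5 are obtuse.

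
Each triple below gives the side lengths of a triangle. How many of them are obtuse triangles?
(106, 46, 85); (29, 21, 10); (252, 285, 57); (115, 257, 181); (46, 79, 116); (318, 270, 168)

5

(106,46,85): 46²+85² = 9341 < 11236 = 106² → obtuse
(29,21,10): 10²+21² = 541 < 841 = 29² → obtuse
(252,285,57): 57²+252² = 66753 < 81225 = 285² → obtuse
(115,257,181): 115²+181² = 45986 < 66049 = 257² → obtuse
(46,79,116): 46²+79² = 8357 < 13456 = 116² → obtuse
(318,270,168): 168²+270² = 101124 = 318² → right
5 of the 6 are obtuse.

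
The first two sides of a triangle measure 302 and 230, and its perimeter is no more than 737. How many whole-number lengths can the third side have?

133

Triangle inequality: 72 < x < 532. Perimeter ≤ 737 gives x ≤ 737 − 302 − 230 = 205.
So 72 < x ≤ 205; integers 73 through 205: 133 values.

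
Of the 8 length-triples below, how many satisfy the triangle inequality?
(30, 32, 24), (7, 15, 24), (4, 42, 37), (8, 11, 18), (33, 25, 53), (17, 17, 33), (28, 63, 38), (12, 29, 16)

(24,30,32): 24+30 > 32 → valid
(7,15,24): 7+15 ≤ 24 → not valid
(4,37,42): 4+37 ≤ 42 → not valid
(8,11,18): 8+11 > 18 → valid
(25,33,53): 25+33 > 53 → valid
(17,17,33): 17+17 > 33 → valid
(28,38,63): 28+38 > 63 → valid
(12,16,29): 12+16 ≤ 29 → not valid
5 of the 8 triples form a triangle.

5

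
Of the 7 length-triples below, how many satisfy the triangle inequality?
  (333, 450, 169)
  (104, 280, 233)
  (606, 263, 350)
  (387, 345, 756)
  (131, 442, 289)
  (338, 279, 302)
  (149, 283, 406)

5

(169,333,450): 169+333 > 450 → valid
(104,233,280): 104+233 > 280 → valid
(263,350,606): 263+350 > 606 → valid
(345,387,756): 345+387 ≤ 756 → not valid
(131,289,442): 131+289 ≤ 442 → not valid
(279,302,338): 279+302 > 338 → valid
(149,283,406): 149+283 > 406 → valid
5 of the 7 triples form a triangle.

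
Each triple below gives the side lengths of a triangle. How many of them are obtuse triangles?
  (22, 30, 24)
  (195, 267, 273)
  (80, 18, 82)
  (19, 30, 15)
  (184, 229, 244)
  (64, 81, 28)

(22,30,24): 22²+24² = 1060 > 900 = 30² → acute
(195,267,273): 195²+267² = 109314 > 74529 = 273² → acute
(80,18,82): 18²+80² = 6724 = 82² → right
(19,30,15): 15²+19² = 586 < 900 = 30² → obtuse
(184,229,244): 184²+229² = 86297 > 59536 = 244² → acute
(64,81,28): 28²+64² = 4880 < 6561 = 81² → obtuse
2 of the 6 are obtuse.

2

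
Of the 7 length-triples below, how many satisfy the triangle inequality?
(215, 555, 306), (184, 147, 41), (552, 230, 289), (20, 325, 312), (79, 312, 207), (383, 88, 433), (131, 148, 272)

4

(215,306,555): 215+306 ≤ 555 → not valid
(41,147,184): 41+147 > 184 → valid
(230,289,552): 230+289 ≤ 552 → not valid
(20,312,325): 20+312 > 325 → valid
(79,207,312): 79+207 ≤ 312 → not valid
(88,383,433): 88+383 > 433 → valid
(131,148,272): 131+148 > 272 → valid
4 of the 7 triples form a triangle.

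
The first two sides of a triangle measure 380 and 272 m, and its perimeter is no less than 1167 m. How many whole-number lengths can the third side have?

Triangle inequality: 108 < x < 652. Perimeter ≥ 1167 gives x ≥ 1167 − 380 − 272 = 515.
So 515 ≤ x < 652; integers 515 through 651: 137 values.

137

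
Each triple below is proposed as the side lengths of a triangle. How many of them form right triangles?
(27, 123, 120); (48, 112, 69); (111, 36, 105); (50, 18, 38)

(27,123,120): 27²+120² = 15129 = 123² → right
(48,112,69): 48²+69² = 7065 < 12544 = 112² → obtuse
(111,36,105): 36²+105² = 12321 = 111² → right
(50,18,38): 18²+38² = 1768 < 2500 = 50² → obtuse
2 of the 4 are right.

2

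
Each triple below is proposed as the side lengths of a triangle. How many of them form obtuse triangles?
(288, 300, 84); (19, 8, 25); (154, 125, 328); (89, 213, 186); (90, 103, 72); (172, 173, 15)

(288,300,84): 84²+288² = 90000 = 300² → right
(19,8,25): 8²+19² = 425 < 625 = 25² → obtuse
(154,125,328): 125+154 ≤ 328, not a triangle
(89,213,186): 89²+186² = 42517 < 45369 = 213² → obtuse
(90,103,72): 72²+90² = 13284 > 10609 = 103² → acute
(172,173,15): 15²+172² = 29809 < 29929 = 173² → obtuse
3 of the 6 are obtuse.

3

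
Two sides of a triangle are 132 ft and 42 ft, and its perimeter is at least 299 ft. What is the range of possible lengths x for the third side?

Triangle inequality alone gives 90 < x < 174.
The perimeter condition gives x ≥ 299 − 132 − 42 = 125.
Intersecting the two: 125 ≤ x < 174.

125 ≤ x < 174 ft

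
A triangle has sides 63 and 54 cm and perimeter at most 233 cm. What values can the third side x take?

Triangle inequality alone gives 9 < x < 117.
The perimeter condition gives x ≤ 233 − 63 − 54 = 116.
Intersecting the two: 9 < x ≤ 116.

9 < x ≤ 116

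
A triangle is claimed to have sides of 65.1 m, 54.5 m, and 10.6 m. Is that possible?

The two shorter sides sum to 65.1, exactly equal to the longest side 65.1.
That gives only a degenerate (flat) triangle — the inequality must be strict.

No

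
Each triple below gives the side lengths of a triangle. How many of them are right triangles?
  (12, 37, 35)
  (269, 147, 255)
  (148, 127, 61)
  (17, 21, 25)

(12,37,35): 12²+35² = 1369 = 37² → right
(269,147,255): 147²+255² = 86634 > 72361 = 269² → acute
(148,127,61): 61²+127² = 19850 < 21904 = 148² → obtuse
(17,21,25): 17²+21² = 730 > 625 = 25² → acute
1 of the 4 is right.

1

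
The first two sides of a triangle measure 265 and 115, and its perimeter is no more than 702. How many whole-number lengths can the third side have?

Triangle inequality: 150 < x < 380. Perimeter ≤ 702 gives x ≤ 702 − 265 − 115 = 322.
So 150 < x ≤ 322; integers 151 through 322: 172 values.

172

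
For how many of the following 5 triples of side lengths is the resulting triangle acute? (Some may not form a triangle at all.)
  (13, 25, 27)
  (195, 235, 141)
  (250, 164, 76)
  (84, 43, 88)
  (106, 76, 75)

(13,25,27): 13²+25² = 794 > 729 = 27² → acute
(195,235,141): 141²+195² = 57906 > 55225 = 235² → acute
(250,164,76): 76+164 ≤ 250, not a triangle
(84,43,88): 43²+84² = 8905 > 7744 = 88² → acute
(106,76,75): 75²+76² = 11401 > 11236 = 106² → acute
4 of the 5 are acute.

4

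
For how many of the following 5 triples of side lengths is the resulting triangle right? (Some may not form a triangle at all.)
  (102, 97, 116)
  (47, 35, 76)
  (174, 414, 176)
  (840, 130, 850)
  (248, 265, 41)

1

(102,97,116): 97²+102² = 19813 > 13456 = 116² → acute
(47,35,76): 35²+47² = 3434 < 5776 = 76² → obtuse
(174,414,176): 174+176 ≤ 414, not a triangle
(840,130,850): 130²+840² = 722500 = 850² → right
(248,265,41): 41²+248² = 63185 < 70225 = 265² → obtuse
1 of the 5 is right.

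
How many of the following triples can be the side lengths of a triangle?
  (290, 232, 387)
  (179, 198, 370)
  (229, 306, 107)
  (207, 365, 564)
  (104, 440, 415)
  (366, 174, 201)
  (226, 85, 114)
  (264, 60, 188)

(232,290,387): 232+290 > 387 → valid
(179,198,370): 179+198 > 370 → valid
(107,229,306): 107+229 > 306 → valid
(207,365,564): 207+365 > 564 → valid
(104,415,440): 104+415 > 440 → valid
(174,201,366): 174+201 > 366 → valid
(85,114,226): 85+114 ≤ 226 → not valid
(60,188,264): 60+188 ≤ 264 → not valid
6 of the 8 triples form a triangle.

6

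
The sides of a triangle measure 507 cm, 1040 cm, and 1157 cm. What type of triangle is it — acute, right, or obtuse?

right

Compare the square of the longest side to the sum of squares of the other two: 507² + 1040² = 1338649 = 1157².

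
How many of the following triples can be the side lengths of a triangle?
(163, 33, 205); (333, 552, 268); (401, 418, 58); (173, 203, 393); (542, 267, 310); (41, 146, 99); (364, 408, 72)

4

(33,163,205): 33+163 ≤ 205 → not valid
(268,333,552): 268+333 > 552 → valid
(58,401,418): 58+401 > 418 → valid
(173,203,393): 173+203 ≤ 393 → not valid
(267,310,542): 267+310 > 542 → valid
(41,99,146): 41+99 ≤ 146 → not valid
(72,364,408): 72+364 > 408 → valid
4 of the 7 triples form a triangle.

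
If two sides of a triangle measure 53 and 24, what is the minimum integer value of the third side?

The third side must be strictly greater than |53 − 24| = 29.
The smallest integer above 29 is 30.

30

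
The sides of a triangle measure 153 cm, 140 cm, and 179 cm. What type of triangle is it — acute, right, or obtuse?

Compare the square of the longest side to the sum of squares of the other two: 140² + 153² = 43009 > 32041 = 179².

acute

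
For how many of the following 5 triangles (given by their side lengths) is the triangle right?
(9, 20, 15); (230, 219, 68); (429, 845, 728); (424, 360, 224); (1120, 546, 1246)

(9,20,15): 9²+15² = 306 < 400 = 20² → obtuse
(230,219,68): 68²+219² = 52585 < 52900 = 230² → obtuse
(429,845,728): 429²+728² = 714025 = 845² → right
(424,360,224): 224²+360² = 179776 = 424² → right
(1120,546,1246): 546²+1120² = 1552516 = 1246² → right
3 of the 5 are right.

3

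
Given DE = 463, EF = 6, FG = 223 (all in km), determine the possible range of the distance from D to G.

The maximum is all hops collinear in one direction: 463 + 6 + 223 = 692.
The longest hop is 463; the others sum to 229. Folding the others back against it leaves at least 463 − 229 = 234.

234 ≤ DG ≤ 692 km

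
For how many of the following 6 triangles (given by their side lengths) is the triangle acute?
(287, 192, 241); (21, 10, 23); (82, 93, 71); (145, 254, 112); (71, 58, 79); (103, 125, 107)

5

(287,192,241): 192²+241² = 94945 > 82369 = 287² → acute
(21,10,23): 10²+21² = 541 > 529 = 23² → acute
(82,93,71): 71²+82² = 11765 > 8649 = 93² → acute
(145,254,112): 112²+145² = 33569 < 64516 = 254² → obtuse
(71,58,79): 58²+71² = 8405 > 6241 = 79² → acute
(103,125,107): 103²+107² = 22058 > 15625 = 125² → acute
5 of the 6 are acute.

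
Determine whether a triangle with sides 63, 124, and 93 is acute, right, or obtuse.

Compare the square of the longest side to the sum of squares of the other two: 63² + 93² = 12618 < 15376 = 124².

obtuse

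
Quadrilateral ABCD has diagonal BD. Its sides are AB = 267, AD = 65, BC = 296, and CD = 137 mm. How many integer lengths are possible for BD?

From triangle ABD: 202 < BD < 332.
From triangle CBD: 159 < BD < 433.
Intersection: 202 < BD < 332, so integers 203 through 331: 129 values.

129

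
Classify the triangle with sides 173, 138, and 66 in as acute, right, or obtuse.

obtuse

Compare the square of the longest side to the sum of squares of the other two: 66² + 138² = 23400 < 29929 = 173².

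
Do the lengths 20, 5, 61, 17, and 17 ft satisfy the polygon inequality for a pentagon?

For a pentagon, each side must be shorter than the sum of the others.
Here the longest side is 61, but the remaining 4 sides sum to only 59.

No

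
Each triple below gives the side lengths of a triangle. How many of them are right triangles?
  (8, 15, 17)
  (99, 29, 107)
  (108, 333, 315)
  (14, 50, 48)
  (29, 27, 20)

(8,15,17): 8²+15² = 289 = 17² → right
(99,29,107): 29²+99² = 10642 < 11449 = 107² → obtuse
(108,333,315): 108²+315² = 110889 = 333² → right
(14,50,48): 14²+48² = 2500 = 50² → right
(29,27,20): 20²+27² = 1129 > 841 = 29² → acute
3 of the 5 are right.

3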